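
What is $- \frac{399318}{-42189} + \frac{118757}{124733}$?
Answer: $\frac{2610398627}{250588597} \approx 10.417$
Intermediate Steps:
$- \frac{399318}{-42189} + \frac{118757}{124733} = \left(-399318\right) \left(- \frac{1}{42189}\right) + 118757 \cdot \frac{1}{124733} = \frac{133106}{14063} + \frac{118757}{124733} = \frac{2610398627}{250588597}$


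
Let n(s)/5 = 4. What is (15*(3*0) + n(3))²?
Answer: 400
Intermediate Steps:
n(s) = 20 (n(s) = 5*4 = 20)
(15*(3*0) + n(3))² = (15*(3*0) + 20)² = (15*0 + 20)² = (0 + 20)² = 20² = 400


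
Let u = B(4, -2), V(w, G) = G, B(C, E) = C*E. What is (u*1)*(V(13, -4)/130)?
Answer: 16/65 ≈ 0.24615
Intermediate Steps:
u = -8 (u = 4*(-2) = -8)
(u*1)*(V(13, -4)/130) = (-8*1)*(-4/130) = -(-32)/130 = -8*(-2/65) = 16/65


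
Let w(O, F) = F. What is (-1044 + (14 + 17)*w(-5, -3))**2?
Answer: 1292769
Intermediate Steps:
(-1044 + (14 + 17)*w(-5, -3))**2 = (-1044 + (14 + 17)*(-3))**2 = (-1044 + 31*(-3))**2 = (-1044 - 93)**2 = (-1137)**2 = 1292769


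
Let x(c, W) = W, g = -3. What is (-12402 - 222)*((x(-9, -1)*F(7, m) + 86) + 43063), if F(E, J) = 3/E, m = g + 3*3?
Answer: -3812952960/7 ≈ -5.4471e+8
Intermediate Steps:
m = 6 (m = -3 + 3*3 = -3 + 9 = 6)
(-12402 - 222)*((x(-9, -1)*F(7, m) + 86) + 43063) = (-12402 - 222)*((-3/7 + 86) + 43063) = -12624*((-3/7 + 86) + 43063) = -12624*(599/7 + 43063) = -12624*302040/7 = -3812952960/7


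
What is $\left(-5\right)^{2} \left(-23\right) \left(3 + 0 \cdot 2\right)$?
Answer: $-1725$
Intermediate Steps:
$\left(-5\right)^{2} \left(-23\right) \left(3 + 0 \cdot 2\right) = 25 \left(-23\right) \left(3 + 0\right) = \left(-575\right) 3 = -1725$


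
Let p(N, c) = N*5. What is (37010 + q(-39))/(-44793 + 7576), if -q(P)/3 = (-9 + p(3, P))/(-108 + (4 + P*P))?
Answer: -52443152/52736489 ≈ -0.99444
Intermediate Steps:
p(N, c) = 5*N
q(P) = -18/(-104 + P**2) (q(P) = -3*(-9 + 5*3)/(-108 + (4 + P*P)) = -3*(-9 + 15)/(-108 + (4 + P**2)) = -18/(-104 + P**2))
(37010 + q(-39))/(-44793 + 7576) = (37010 - 18/(-104 + (-39)**2))/(-44793 + 7576) = (37010 - 18/(-104 + 1521))/(-37217) = (37010 - 18/1417)*(-1/37217) = (52443152/1417)*(-1/37217) = -52443152/52736489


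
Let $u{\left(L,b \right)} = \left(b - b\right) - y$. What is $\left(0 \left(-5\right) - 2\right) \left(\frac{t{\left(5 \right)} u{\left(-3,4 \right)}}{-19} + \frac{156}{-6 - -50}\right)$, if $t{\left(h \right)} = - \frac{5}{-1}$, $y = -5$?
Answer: $- \frac{932}{209} \approx -4.4593$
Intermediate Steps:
$t{\left(h \right)} = 5$ ($t{\left(h \right)} = \left(-5\right) \left(-1\right) = 5$)
$u{\left(L,b \right)} = 5$ ($u{\left(L,b \right)} = \left(b - b\right) - -5 = 0 + 5 = 5$)
$\left(0 \left(-5\right) - 2\right) \left(\frac{t{\left(5 \right)} u{\left(-3,4 \right)}}{-19} + \frac{156}{-6 - -50}\right) = \left(0 \left(-5\right) - 2\right) \left(\frac{5 \cdot 5}{-19} + \frac{156}{-6 - -50}\right) = \left(0 - 2\right) \left(25 \left(- \frac{1}{19}\right) + \frac{156}{-6 + 50}\right) = - 2 \left(- \frac{25}{19} + \frac{156}{44}\right) = - 2 \left(- \frac{25}{19} + 156 \cdot \frac{1}{44}\right) = - 2 \left(- \frac{25}{19} + \frac{39}{11}\right) = \left(-2\right) \frac{466}{209} = - \frac{932}{209}$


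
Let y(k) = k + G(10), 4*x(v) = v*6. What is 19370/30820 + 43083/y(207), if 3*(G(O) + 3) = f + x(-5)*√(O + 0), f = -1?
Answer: 488222167225/2297683394 + 1938735*√10/745517 ≈ 220.71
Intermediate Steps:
x(v) = 3*v/2 (x(v) = (v*6)/4 = (6*v)/4 = 3*v/2)
G(O) = -10/3 - 5*√O/2 (G(O) = -3 + (-1 + ((3/2)*(-5))*√(O + 0))/3 = -3 + (-1 - 15*√O/2)/3 = -3 + (-⅓ - 5*√O/2) = -10/3 - 5*√O/2)
y(k) = -10/3 + k - 5*√10/2 (y(k) = k + (-10/3 - 5*√10/2) = -10/3 + k - 5*√10/2)
19370/30820 + 43083/y(207) = 19370/30820 + 43083/(-10/3 + 207 - 5*√10/2) = 19370*(1/30820) + 43083/(611/3 - 5*√10/2) = 1937/3082 + 43083/(611/3 - 5*√10/2)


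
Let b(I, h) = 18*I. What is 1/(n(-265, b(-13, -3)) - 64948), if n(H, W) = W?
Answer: -1/65182 ≈ -1.5342e-5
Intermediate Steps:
1/(n(-265, b(-13, -3)) - 64948) = 1/(18*(-13) - 64948) = 1/(-234 - 64948) = 1/(-65182) = -1/65182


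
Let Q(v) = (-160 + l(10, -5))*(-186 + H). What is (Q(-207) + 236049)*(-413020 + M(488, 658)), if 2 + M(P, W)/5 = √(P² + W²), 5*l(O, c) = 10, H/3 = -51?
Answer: -119618031330 + 2896110*√167777 ≈ -1.1843e+11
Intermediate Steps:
H = -153 (H = 3*(-51) = -153)
l(O, c) = 2 (l(O, c) = (⅕)*10 = 2)
Q(v) = 53562 (Q(v) = (-160 + 2)*(-186 - 153) = -158*(-339) = 53562)
M(P, W) = -10 + 5*√(P² + W²)
(Q(-207) + 236049)*(-413020 + M(488, 658)) = (53562 + 236049)*(-413020 + (-10 + 5*√(488² + 658²))) = 289611*(-413020 + (-10 + 5*√(238144 + 432964))) = 289611*(-413020 + (-10 + 5*√671108)) = 289611*(-413020 + (-10 + 5*(2*√167777))) = 289611*(-413020 + (-10 + 10*√167777)) = 289611*(-413030 + 10*√167777) = -119618031330 + 2896110*√167777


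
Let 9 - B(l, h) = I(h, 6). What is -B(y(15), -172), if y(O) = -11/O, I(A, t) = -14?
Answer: -23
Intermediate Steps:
B(l, h) = 23 (B(l, h) = 9 - 1*(-14) = 9 + 14 = 23)
-B(y(15), -172) = -1*23 = -23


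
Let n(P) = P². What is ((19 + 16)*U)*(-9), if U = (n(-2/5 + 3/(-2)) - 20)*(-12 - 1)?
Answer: -1342341/20 ≈ -67117.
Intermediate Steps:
U = 21307/100 (U = ((-2/5 + 3/(-2))² - 20)*(-12 - 1) = ((-2*⅕ + 3*(-½))² - 20)*(-13) = ((-⅖ - 3/2)² - 20)*(-13) = ((-19/10)² - 20)*(-13) = (361/100 - 20)*(-13) = -1639/100*(-13) = 21307/100 ≈ 213.07)
((19 + 16)*U)*(-9) = ((19 + 16)*(21307/100))*(-9) = (35*(21307/100))*(-9) = (149149/20)*(-9) = -1342341/20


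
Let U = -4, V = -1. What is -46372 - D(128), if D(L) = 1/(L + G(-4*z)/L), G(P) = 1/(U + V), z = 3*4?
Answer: -3798748508/81919 ≈ -46372.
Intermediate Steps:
z = 12
G(P) = -⅕ (G(P) = 1/(-4 - 1) = 1/(-5) = -⅕)
D(L) = 1/(L - 1/(5*L))
-46372 - D(128) = -46372 - 5*128/(-1 + 5*128²) = -46372 - 5*128/(-1 + 5*16384) = -46372 - 5*128/(-1 + 81920) = -46372 - 5*128/81919 = -46372 - 1*640/81919 = -46372 - 640/81919 = -3798748508/81919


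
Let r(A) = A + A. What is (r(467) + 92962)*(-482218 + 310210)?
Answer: -16150863168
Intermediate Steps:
r(A) = 2*A
(r(467) + 92962)*(-482218 + 310210) = (2*467 + 92962)*(-482218 + 310210) = (934 + 92962)*(-172008) = 93896*(-172008) = -16150863168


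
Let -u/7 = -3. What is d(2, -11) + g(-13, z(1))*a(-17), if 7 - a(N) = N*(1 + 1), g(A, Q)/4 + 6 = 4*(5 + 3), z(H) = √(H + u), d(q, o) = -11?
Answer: 4253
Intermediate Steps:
u = 21 (u = -7*(-3) = 21)
z(H) = √(21 + H) (z(H) = √(H + 21) = √(21 + H))
g(A, Q) = 104 (g(A, Q) = -24 + 4*(4*(5 + 3)) = -24 + 4*(4*8) = -24 + 4*32 = -24 + 128 = 104)
a(N) = 7 - 2*N (a(N) = 7 - N*(1 + 1) = 7 - N*2 = 7 - 2*N)
d(2, -11) + g(-13, z(1))*a(-17) = -11 + 104*(7 - 2*(-17)) = -11 + 104*(7 + 34) = -11 + 104*41 = -11 + 4264 = 4253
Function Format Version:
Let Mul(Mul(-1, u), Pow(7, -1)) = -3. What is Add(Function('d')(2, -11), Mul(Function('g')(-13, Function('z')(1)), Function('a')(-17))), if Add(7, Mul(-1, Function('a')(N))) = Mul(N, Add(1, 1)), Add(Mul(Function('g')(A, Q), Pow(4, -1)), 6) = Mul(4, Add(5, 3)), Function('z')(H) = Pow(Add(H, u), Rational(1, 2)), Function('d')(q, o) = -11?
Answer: 4253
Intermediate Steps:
u = 21 (u = Mul(-7, -3) = 21)
Function('z')(H) = Pow(Add(21, H), Rational(1, 2)) (Function('z')(H) = Pow(Add(H, 21), Rational(1, 2)) = Pow(Add(21, H), Rational(1, 2)))
Function('g')(A, Q) = 104 (Function('g')(A, Q) = Add(-24, Mul(4, Mul(4, Add(5, 3)))) = Add(-24, Mul(4, Mul(4, 8))) = Add(-24, Mul(4, 32)) = Add(-24, 128) = 104)
Function('a')(N) = Add(7, Mul(-2, N)) (Function('a')(N) = Add(7, Mul(-1, Mul(N, Add(1, 1)))) = Add(7, Mul(-1, Mul(N, 2))) = Add(7, Mul(-1, Mul(2, N))) = Add(7, Mul(-2, N)))
Add(Function('d')(2, -11), Mul(Function('g')(-13, Function('z')(1)), Function('a')(-17))) = Add(-11, Mul(104, Add(7, Mul(-2, -17)))) = Add(-11, Mul(104, Add(7, 34))) = Add(-11, Mul(104, 41)) = Add(-11, 4264) = 4253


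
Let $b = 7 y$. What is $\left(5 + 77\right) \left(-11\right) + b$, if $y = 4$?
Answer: $-874$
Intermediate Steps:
$b = 28$ ($b = 7 \cdot 4 = 28$)
$\left(5 + 77\right) \left(-11\right) + b = \left(5 + 77\right) \left(-11\right) + 28 = 82 \left(-11\right) + 28 = -902 + 28 = -874$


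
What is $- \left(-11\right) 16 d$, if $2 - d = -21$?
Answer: $4048$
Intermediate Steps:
$d = 23$ ($d = 2 - -21 = 2 + 21 = 23$)
$- \left(-11\right) 16 d = - \left(-11\right) 16 \cdot 23 = - \left(-176\right) 23 = \left(-1\right) \left(-4048\right) = 4048$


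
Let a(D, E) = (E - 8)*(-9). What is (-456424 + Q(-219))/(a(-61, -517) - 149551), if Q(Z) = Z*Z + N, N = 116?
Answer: 408347/144826 ≈ 2.8196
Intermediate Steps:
a(D, E) = 72 - 9*E (a(D, E) = (-8 + E)*(-9) = 72 - 9*E)
Q(Z) = 116 + Z² (Q(Z) = Z*Z + 116 = Z² + 116 = 116 + Z²)
(-456424 + Q(-219))/(a(-61, -517) - 149551) = (-456424 + (116 + (-219)²))/((72 - 9*(-517)) - 149551) = (-456424 + (116 + 47961))/((72 + 4653) - 149551) = (-456424 + 48077)/(4725 - 149551) = -408347/(-144826) = -408347*(-1/144826) = 408347/144826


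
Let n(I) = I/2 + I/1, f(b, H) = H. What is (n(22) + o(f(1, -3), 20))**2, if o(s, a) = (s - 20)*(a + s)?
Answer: 128164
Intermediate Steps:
n(I) = 3*I/2 (n(I) = I*(1/2) + I*1 = I/2 + I = 3*I/2)
o(s, a) = (-20 + s)*(a + s)
(n(22) + o(f(1, -3), 20))**2 = ((3/2)*22 + ((-3)**2 - 20*20 - 20*(-3) + 20*(-3)))**2 = (33 + (9 - 400 + 60 - 60))**2 = (33 - 391)**2 = (-358)**2 = 128164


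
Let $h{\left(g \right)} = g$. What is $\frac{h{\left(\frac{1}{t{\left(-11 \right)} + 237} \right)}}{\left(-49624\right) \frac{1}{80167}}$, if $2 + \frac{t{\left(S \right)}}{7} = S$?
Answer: $- \frac{80167}{7245104} \approx -0.011065$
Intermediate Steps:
$t{\left(S \right)} = -14 + 7 S$
$\frac{h{\left(\frac{1}{t{\left(-11 \right)} + 237} \right)}}{\left(-49624\right) \frac{1}{80167}} = \frac{1}{\left(\left(-14 + 7 \left(-11\right)\right) + 237\right) \left(- \frac{49624}{80167}\right)} = \frac{1}{\left(\left(-14 - 77\right) + 237\right) \left(\left(-49624\right) \frac{1}{80167}\right)} = \frac{1}{\left(-91 + 237\right) \left(- \frac{49624}{80167}\right)} = \frac{1}{146} \left(- \frac{80167}{49624}\right) = - \frac{80167}{7245104}$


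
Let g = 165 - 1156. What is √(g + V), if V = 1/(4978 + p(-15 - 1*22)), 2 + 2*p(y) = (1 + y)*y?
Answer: 2*I*√876579231/1881 ≈ 31.48*I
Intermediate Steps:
p(y) = -1 + y*(1 + y)/2 (p(y) = -1 + ((1 + y)*y)/2 = -1 + (y*(1 + y))/2 = -1 + y*(1 + y)/2)
g = -991
V = 1/5643 (V = 1/(4978 + (-1 + (-15 - 1*22)/2 + (-15 - 1*22)²/2)) = 1/(4978 + (-1 + (-15 - 22)/2 + (-15 - 22)²/2)) = 1/(4978 + (-1 + (½)*(-37) + (½)*(-37)²)) = 1/(4978 + (-1 - 37/2 + (½)*1369)) = 1/(4978 + (-1 - 37/2 + 1369/2)) = 1/(4978 + 665) = 1/5643 ≈ 0.00017721)
√(g + V) = √(-991 + 1/5643) = √(-5592212/5643) = 2*I*√876579231/1881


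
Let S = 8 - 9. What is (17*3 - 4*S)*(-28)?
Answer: -1540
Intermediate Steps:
S = -1
(17*3 - 4*S)*(-28) = (17*3 - 4*(-1))*(-28) = (51 + 4)*(-28) = 55*(-28) = -1540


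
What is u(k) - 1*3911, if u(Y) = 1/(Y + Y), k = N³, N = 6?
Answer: -1689551/432 ≈ -3911.0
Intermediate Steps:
k = 216 (k = 6³ = 216)
u(Y) = 1/(2*Y)
u(k) - 1*3911 = (½)/216 - 1*3911 = (½)*(1/216) - 3911 = 1/432 - 3911 = -1689551/432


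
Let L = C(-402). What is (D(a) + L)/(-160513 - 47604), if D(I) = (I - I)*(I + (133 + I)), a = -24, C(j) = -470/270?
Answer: 47/5619159 ≈ 8.3642e-6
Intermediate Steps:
C(j) = -47/27 (C(j) = -470*1/270 = -47/27)
L = -47/27 ≈ -1.7407
D(I) = 0 (D(I) = 0*(133 + 2*I) = 0)
(D(a) + L)/(-160513 - 47604) = (0 - 47/27)/(-160513 - 47604) = -47/27/(-208117) = -47/27*(-1/208117) = 47/5619159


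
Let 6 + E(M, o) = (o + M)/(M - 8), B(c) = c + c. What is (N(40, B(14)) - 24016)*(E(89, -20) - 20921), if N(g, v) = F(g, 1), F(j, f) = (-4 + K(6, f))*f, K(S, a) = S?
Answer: 13568054084/27 ≈ 5.0252e+8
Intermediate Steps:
B(c) = 2*c
E(M, o) = -6 + (M + o)/(-8 + M) (E(M, o) = -6 + (o + M)/(M - 8) = -6 + (M + o)/(-8 + M))
F(j, f) = 2*f (F(j, f) = (-4 + 6)*f = 2*f)
N(g, v) = 2 (N(g, v) = 2*1 = 2)
(N(40, B(14)) - 24016)*(E(89, -20) - 20921) = (2 - 24016)*((48 - 20 - 5*89)/(-8 + 89) - 20921) = -24014*((48 - 20 - 445)/81 - 20921) = -24014*((1/81)*(-417) - 20921) = -24014*(-139/27 - 20921) = -24014*(-565006/27) = 13568054084/27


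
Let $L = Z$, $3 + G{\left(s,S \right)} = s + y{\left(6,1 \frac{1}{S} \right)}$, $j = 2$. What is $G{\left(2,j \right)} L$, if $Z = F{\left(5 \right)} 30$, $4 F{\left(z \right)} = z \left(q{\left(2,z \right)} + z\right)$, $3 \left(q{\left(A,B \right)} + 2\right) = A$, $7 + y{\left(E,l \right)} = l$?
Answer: $- \frac{4125}{4} \approx -1031.3$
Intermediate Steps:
$y{\left(E,l \right)} = -7 + l$
$q{\left(A,B \right)} = -2 + \frac{A}{3}$
$F{\left(z \right)} = \frac{z \left(- \frac{4}{3} + z\right)}{4}$ ($F{\left(z \right)} = \frac{z \left(\left(-2 + \frac{1}{3} \cdot 2\right) + z\right)}{4} = \frac{z \left(\left(-2 + \frac{2}{3}\right) + z\right)}{4} = \frac{z \left(- \frac{4}{3} + z\right)}{4}$)
$G{\left(s,S \right)} = -10 + s + \frac{1}{S}$ ($G{\left(s,S \right)} = -3 - \left(7 - s - \frac{1}{S}\right) = -3 + \left(-7 + s + \frac{1}{S}\right) = -10 + s + \frac{1}{S}$)
$Z = \frac{275}{2}$ ($Z = \frac{1}{12} \cdot 5 \left(-4 + 3 \cdot 5\right) 30 = \frac{1}{12} \cdot 5 \left(-4 + 15\right) 30 = \frac{1}{12} \cdot 5 \cdot 11 \cdot 30 = \frac{55}{12} \cdot 30 = \frac{275}{2} \approx 137.5$)
$L = \frac{275}{2} \approx 137.5$
$G{\left(2,j \right)} L = \left(-10 + 2 + \frac{1}{2}\right) \frac{275}{2} = \left(- \frac{15}{2}\right) \frac{275}{2} = - \frac{4125}{4}$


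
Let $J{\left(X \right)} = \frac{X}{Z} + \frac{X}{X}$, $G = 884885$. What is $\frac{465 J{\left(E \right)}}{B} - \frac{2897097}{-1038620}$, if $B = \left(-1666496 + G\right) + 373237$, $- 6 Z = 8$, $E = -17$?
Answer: $\frac{1176458413653}{424145403880} \approx 2.7737$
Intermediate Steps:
$Z = - \frac{4}{3}$ ($Z = \left(- \frac{1}{6}\right) 8 = - \frac{4}{3} \approx -1.3333$)
$J{\left(X \right)} = 1 - \frac{3 X}{4}$ ($J{\left(X \right)} = \frac{X}{- \frac{4}{3}} + \frac{X}{X} = X \left(- \frac{3}{4}\right) + 1 = - \frac{3 X}{4} + 1 = 1 - \frac{3 X}{4}$)
$B = -408374$ ($B = \left(-1666496 + 884885\right) + 373237 = -781611 + 373237 = -408374$)
$\frac{465 J{\left(E \right)}}{B} - \frac{2897097}{-1038620} = \frac{465 \left(1 - - \frac{51}{4}\right)}{-408374} - \frac{2897097}{-1038620} = 465 \left(1 + \frac{51}{4}\right) \left(- \frac{1}{408374}\right) - - \frac{2897097}{1038620} = 465 \cdot \frac{55}{4} \left(- \frac{1}{408374}\right) + \frac{2897097}{1038620} = \frac{25575}{4} \left(- \frac{1}{408374}\right) + \frac{2897097}{1038620} = - \frac{25575}{1633496} + \frac{2897097}{1038620} = \frac{1176458413653}{424145403880}$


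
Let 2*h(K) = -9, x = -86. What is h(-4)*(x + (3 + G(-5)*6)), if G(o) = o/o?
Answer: 693/2 ≈ 346.50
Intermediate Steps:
h(K) = -9/2 (h(K) = (½)*(-9) = -9/2)
G(o) = 1
h(-4)*(x + (3 + G(-5)*6)) = -9*(-86 + (3 + 1*6))/2 = -9*(-86 + (3 + 6))/2 = -9*(-86 + 9)/2 = -9/2*(-77) = 693/2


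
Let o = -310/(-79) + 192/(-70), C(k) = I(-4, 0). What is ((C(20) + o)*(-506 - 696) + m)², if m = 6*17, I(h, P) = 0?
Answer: 13276564264804/7645225 ≈ 1.7366e+6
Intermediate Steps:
C(k) = 0
o = 3266/2765 (o = -310*(-1/79) + 192*(-1/70) = 310/79 - 96/35 = 3266/2765 ≈ 1.1812)
m = 102
((C(20) + o)*(-506 - 696) + m)² = ((0 + 3266/2765)*(-506 - 696) + 102)² = ((3266/2765)*(-1202) + 102)² = (-3925732/2765 + 102)² = (-3643702/2765)² = 13276564264804/7645225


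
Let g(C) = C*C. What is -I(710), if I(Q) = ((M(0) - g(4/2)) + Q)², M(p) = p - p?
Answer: -498436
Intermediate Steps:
g(C) = C²
M(p) = 0
I(Q) = (-4 + Q)² (I(Q) = ((0 - (4/2)²) + Q)² = ((0 - (4*(½))²) + Q)² = ((0 - 1*2²) + Q)² = ((0 - 1*4) + Q)² = ((0 - 4) + Q)² = (-4 + Q)²)
-I(710) = -(-4 + 710)² = -1*706² = -1*498436 = -498436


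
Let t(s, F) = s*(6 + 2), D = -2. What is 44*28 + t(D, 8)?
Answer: 1216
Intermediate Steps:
t(s, F) = 8*s (t(s, F) = s*8 = 8*s)
44*28 + t(D, 8) = 44*28 + 8*(-2) = 1232 - 16 = 1216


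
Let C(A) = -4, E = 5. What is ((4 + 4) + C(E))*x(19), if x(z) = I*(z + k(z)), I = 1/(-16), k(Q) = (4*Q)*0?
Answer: -19/4 ≈ -4.7500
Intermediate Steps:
k(Q) = 0
I = -1/16 ≈ -0.062500
x(z) = -z/16 (x(z) = -(z + 0)/16 = -z/16)
((4 + 4) + C(E))*x(19) = ((4 + 4) - 4)*(-1/16*19) = (8 - 4)*(-19/16) = 4*(-19/16) = -19/4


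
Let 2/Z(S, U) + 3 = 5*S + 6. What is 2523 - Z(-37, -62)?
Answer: 229594/91 ≈ 2523.0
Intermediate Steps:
Z(S, U) = 2/(3 + 5*S) (Z(S, U) = 2/(-3 + (5*S + 6)) = 2/(-3 + (6 + 5*S)) = 2/(3 + 5*S))
2523 - Z(-37, -62) = 2523 - 2/(3 + 5*(-37)) = 2523 - 2/(3 - 185) = 2523 - 2/(-182) = 2523 - 2*(-1)/182 = 2523 - 1*(-1/91) = 2523 + 1/91 = 229594/91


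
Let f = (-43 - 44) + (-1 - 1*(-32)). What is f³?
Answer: -175616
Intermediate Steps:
f = -56 (f = -87 + (-1 + 32) = -87 + 31 = -56)
f³ = (-56)³ = -175616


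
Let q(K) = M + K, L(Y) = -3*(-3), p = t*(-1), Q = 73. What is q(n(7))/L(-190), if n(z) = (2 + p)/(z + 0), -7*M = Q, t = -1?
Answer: -10/9 ≈ -1.1111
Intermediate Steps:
M = -73/7 (M = -⅐*73 = -73/7 ≈ -10.429)
p = 1 (p = -1*(-1) = 1)
L(Y) = 9
n(z) = 3/z (n(z) = (2 + 1)/(z + 0) = 3/z)
q(K) = -73/7 + K
q(n(7))/L(-190) = (-73/7 + 3/7)/9 = (-73/7 + 3*(⅐))*(⅑) = (-73/7 + 3/7)*(⅑) = -10*⅑ = -10/9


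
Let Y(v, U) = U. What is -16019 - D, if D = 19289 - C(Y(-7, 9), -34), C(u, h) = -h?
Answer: -35274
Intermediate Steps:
D = 19255 (D = 19289 - (-1)*(-34) = 19289 - 1*34 = 19289 - 34 = 19255)
-16019 - D = -16019 - 1*19255 = -16019 - 19255 = -35274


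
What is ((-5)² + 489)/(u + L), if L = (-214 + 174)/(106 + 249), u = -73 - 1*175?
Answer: -18247/8808 ≈ -2.0716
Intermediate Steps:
u = -248 (u = -73 - 175 = -248)
L = -8/71 (L = -40/355 = -40*1/355 = -8/71 ≈ -0.11268)
((-5)² + 489)/(u + L) = ((-5)² + 489)/(-248 - 8/71) = (25 + 489)/(-17616/71) = 514*(-71/17616) = -18247/8808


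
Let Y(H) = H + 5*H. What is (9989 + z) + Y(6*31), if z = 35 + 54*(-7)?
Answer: 10762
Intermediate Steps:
Y(H) = 6*H
z = -343 (z = 35 - 378 = -343)
(9989 + z) + Y(6*31) = (9989 - 343) + 6*(6*31) = 9646 + 6*186 = 9646 + 1116 = 10762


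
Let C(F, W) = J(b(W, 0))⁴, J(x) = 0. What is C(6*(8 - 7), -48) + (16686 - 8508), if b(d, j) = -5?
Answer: 8178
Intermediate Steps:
C(F, W) = 0 (C(F, W) = 0⁴ = 0)
C(6*(8 - 7), -48) + (16686 - 8508) = 0 + (16686 - 8508) = 0 + 8178 = 8178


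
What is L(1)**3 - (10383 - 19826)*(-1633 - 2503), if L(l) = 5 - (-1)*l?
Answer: -39056032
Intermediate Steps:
L(l) = 5 + l
L(1)**3 - (10383 - 19826)*(-1633 - 2503) = (5 + 1)**3 - (10383 - 19826)*(-1633 - 2503) = 6**3 - (-9443)*(-4136) = 216 - 1*39056248 = 216 - 39056248 = -39056032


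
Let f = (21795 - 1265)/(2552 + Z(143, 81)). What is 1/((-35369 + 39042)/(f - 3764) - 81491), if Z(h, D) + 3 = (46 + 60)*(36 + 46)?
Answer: -42290594/3446344083847 ≈ -1.2271e-5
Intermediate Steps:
Z(h, D) = 8689 (Z(h, D) = -3 + (46 + 60)*(36 + 46) = -3 + 106*82 = -3 + 8692 = 8689)
f = 20530/11241 (f = (21795 - 1265)/(2552 + 8689) = 20530/11241 ≈ 1.8263)
1/((-35369 + 39042)/(f - 3764) - 81491) = 1/((-35369 + 39042)/(20530/11241 - 3764) - 81491) = 1/(3673/(-42290594/11241) - 81491) = 1/(3673*(-11241/42290594) - 81491) = 1/(-41288193/42290594 - 81491) = 1/(-3446344083847/42290594) = -42290594/3446344083847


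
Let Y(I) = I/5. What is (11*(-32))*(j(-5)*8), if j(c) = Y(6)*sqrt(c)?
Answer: -16896*I*sqrt(5)/5 ≈ -7556.1*I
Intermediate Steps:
Y(I) = I/5 (Y(I) = I*(1/5) = I/5)
j(c) = 6*sqrt(c)/5 (j(c) = ((1/5)*6)*sqrt(c) = 6*sqrt(c)/5)
(11*(-32))*(j(-5)*8) = (11*(-32))*((6*sqrt(-5)/5)*8) = -352*6*(I*sqrt(5))/5*8 = -352*6*I*sqrt(5)/5*8 = -16896*I*sqrt(5)/5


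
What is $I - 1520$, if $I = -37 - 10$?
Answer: $-1567$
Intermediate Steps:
$I = -47$
$I - 1520 = -47 - 1520 = -1567$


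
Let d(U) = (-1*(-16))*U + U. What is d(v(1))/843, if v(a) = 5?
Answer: 85/843 ≈ 0.10083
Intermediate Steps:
d(U) = 17*U (d(U) = 16*U + U = 17*U)
d(v(1))/843 = (17*5)/843 = 85*(1/843) = 85/843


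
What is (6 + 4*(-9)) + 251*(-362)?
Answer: -90892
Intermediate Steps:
(6 + 4*(-9)) + 251*(-362) = (6 - 36) - 90862 = -30 - 90862 = -90892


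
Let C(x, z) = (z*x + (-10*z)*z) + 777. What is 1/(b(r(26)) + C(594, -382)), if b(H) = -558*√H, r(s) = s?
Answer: -1685371/2840467312177 + 558*√26/2840467312177 ≈ -5.9234e-7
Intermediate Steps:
C(x, z) = 777 - 10*z² + x*z (C(x, z) = (x*z - 10*z²) + 777 = (-10*z² + x*z) + 777 = 777 - 10*z² + x*z)
1/(b(r(26)) + C(594, -382)) = 1/(-558*√26 + (777 - 10*(-382)² + 594*(-382))) = 1/(-558*√26 + (777 - 10*145924 - 226908)) = 1/(-558*√26 + (777 - 1459240 - 226908)) = 1/(-558*√26 - 1685371) = 1/(-1685371 - 558*√26)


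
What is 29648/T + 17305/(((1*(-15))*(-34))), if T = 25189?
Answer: 90203225/2569278 ≈ 35.108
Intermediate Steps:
29648/T + 17305/(((1*(-15))*(-34))) = 29648/25189 + 17305/(((1*(-15))*(-34))) = 29648*(1/25189) + 17305/((-15*(-34))) = 29648/25189 + 17305/510 = 29648/25189 + 17305*(1/510) = 29648/25189 + 3461/102 = 90203225/2569278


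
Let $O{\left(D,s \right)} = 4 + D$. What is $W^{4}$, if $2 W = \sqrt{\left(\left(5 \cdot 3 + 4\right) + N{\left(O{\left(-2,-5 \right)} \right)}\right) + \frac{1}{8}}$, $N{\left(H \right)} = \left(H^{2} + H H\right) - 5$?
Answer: $\frac{31329}{1024} \approx 30.595$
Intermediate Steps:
$N{\left(H \right)} = -5 + 2 H^{2}$ ($N{\left(H \right)} = \left(H^{2} + H^{2}\right) - 5 = 2 H^{2} - 5 = -5 + 2 H^{2}$)
$W = \frac{\sqrt{354}}{8}$ ($W = \frac{\sqrt{\left(\left(5 \cdot 3 + 4\right) - \left(5 - 2 \left(4 - 2\right)^{2}\right)\right) + \frac{1}{8}}}{2} = \frac{\sqrt{\left(\left(15 + 4\right) - \left(5 - 2 \cdot 2^{2}\right)\right) + \frac{1}{8}}}{2} = \frac{\sqrt{\left(19 + \left(-5 + 2 \cdot 4\right)\right) + \frac{1}{8}}}{2} = \frac{\sqrt{\left(19 + \left(-5 + 8\right)\right) + \frac{1}{8}}}{2} = \frac{\sqrt{\left(19 + 3\right) + \frac{1}{8}}}{2} = \frac{\sqrt{22 + \frac{1}{8}}}{2} = \frac{\sqrt{\frac{177}{8}}}{2} = \frac{\frac{1}{4} \sqrt{354}}{2} = \frac{\sqrt{354}}{8} \approx 2.3519$)
$W^{4} = \left(\frac{\sqrt{354}}{8}\right)^{4} = \frac{31329}{1024}$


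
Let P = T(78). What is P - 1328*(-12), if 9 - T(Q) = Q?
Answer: 15867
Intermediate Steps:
T(Q) = 9 - Q
P = -69 (P = 9 - 1*78 = 9 - 78 = -69)
P - 1328*(-12) = -69 - 1328*(-12) = -69 - 1*(-15936) = -69 + 15936 = 15867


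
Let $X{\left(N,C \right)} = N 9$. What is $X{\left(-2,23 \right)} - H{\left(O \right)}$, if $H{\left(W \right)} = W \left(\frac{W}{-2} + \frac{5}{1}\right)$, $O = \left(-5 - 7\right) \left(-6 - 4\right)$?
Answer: $6582$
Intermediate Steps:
$O = 120$ ($O = \left(-12\right) \left(-10\right) = 120$)
$X{\left(N,C \right)} = 9 N$
$H{\left(W \right)} = W \left(5 - \frac{W}{2}\right)$ ($H{\left(W \right)} = W \left(W \left(- \frac{1}{2}\right) + 5 \cdot 1\right) = W \left(- \frac{W}{2} + 5\right) = W \left(5 - \frac{W}{2}\right)$)
$X{\left(-2,23 \right)} - H{\left(O \right)} = 9 \left(-2\right) - \frac{1}{2} \cdot 120 \left(10 - 120\right) = -18 - \frac{1}{2} \cdot 120 \left(10 - 120\right) = -18 - \frac{1}{2} \cdot 120 \left(-110\right) = -18 - -6600 = -18 + 6600 = 6582$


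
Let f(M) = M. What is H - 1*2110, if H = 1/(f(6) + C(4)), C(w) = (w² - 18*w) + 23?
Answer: -56971/27 ≈ -2110.0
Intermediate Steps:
C(w) = 23 + w² - 18*w
H = -1/27 (H = 1/(6 + (23 + 4² - 18*4)) = 1/(6 + (23 + 16 - 72)) = 1/(6 - 33) = 1/(-27) = -1/27 ≈ -0.037037)
H - 1*2110 = -1/27 - 1*2110 = -1/27 - 2110 = -56971/27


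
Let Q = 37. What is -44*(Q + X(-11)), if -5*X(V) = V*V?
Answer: -2816/5 ≈ -563.20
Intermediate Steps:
X(V) = -V**2/5 (X(V) = -V*V/5 = -V**2/5)
-44*(Q + X(-11)) = -44*(37 - 1/5*(-11)**2) = -44*(37 - 1/5*121) = -44*(37 - 121/5) = -44*64/5 = -2816/5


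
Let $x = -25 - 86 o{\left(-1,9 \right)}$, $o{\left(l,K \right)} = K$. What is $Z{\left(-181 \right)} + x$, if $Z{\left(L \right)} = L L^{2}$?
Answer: $-5930540$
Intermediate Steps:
$Z{\left(L \right)} = L^{3}$
$x = -799$ ($x = -25 - 774 = -799$)
$Z{\left(-181 \right)} + x = \left(-181\right)^{3} - 799 = -5929741 - 799 = -5930540$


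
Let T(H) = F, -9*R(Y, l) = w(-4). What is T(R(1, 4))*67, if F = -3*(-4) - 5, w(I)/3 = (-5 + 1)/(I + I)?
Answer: 469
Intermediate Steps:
w(I) = -6/I (w(I) = 3*((-5 + 1)/(I + I)) = 3*(-4*1/(2*I)) = 3*(-2/I) = -6/I)
R(Y, l) = -⅙ (R(Y, l) = -(-2)/(3*(-4)) = -(-2)*(-1)/(3*4) = -⅑*3/2 = -⅙)
F = 7 (F = 12 - 5 = 7)
T(H) = 7
T(R(1, 4))*67 = 7*67 = 469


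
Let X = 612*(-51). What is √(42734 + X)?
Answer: √11522 ≈ 107.34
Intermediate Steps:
X = -31212
√(42734 + X) = √(42734 - 31212) = √11522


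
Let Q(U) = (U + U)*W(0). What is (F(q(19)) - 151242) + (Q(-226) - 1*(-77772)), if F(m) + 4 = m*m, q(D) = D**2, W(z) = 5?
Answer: 54587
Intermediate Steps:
Q(U) = 10*U (Q(U) = (U + U)*5 = (2*U)*5 = 10*U)
F(m) = -4 + m**2 (F(m) = -4 + m*m = -4 + m**2)
(F(q(19)) - 151242) + (Q(-226) - 1*(-77772)) = ((-4 + (19**2)**2) - 151242) + (10*(-226) - 1*(-77772)) = ((-4 + 361**2) - 151242) + (-2260 + 77772) = ((-4 + 130321) - 151242) + 75512 = (130317 - 151242) + 75512 = -20925 + 75512 = 54587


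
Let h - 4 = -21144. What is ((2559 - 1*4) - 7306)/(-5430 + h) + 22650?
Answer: 601815251/26570 ≈ 22650.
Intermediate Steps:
h = -21140 (h = 4 - 21144 = -21140)
((2559 - 1*4) - 7306)/(-5430 + h) + 22650 = ((2559 - 1*4) - 7306)/(-5430 - 21140) + 22650 = ((2559 - 4) - 7306)/(-26570) + 22650 = (2555 - 7306)*(-1/26570) + 22650 = -4751*(-1/26570) + 22650 = 4751/26570 + 22650 = 601815251/26570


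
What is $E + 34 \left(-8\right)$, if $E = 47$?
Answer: $-225$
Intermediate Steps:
$E + 34 \left(-8\right) = 47 + 34 \left(-8\right) = 47 - 272 = -225$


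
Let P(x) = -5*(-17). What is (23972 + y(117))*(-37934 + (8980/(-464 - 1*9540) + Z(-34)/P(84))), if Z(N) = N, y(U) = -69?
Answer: -276564062951/305 ≈ -9.0677e+8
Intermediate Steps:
P(x) = 85
(23972 + y(117))*(-37934 + (8980/(-464 - 1*9540) + Z(-34)/P(84))) = (23972 - 69)*(-37934 + (8980/(-464 - 1*9540) - 34/85)) = 23903*(-37934 + (8980/(-464 - 9540) - 34*1/85)) = 23903*(-37934 + (8980/(-10004) - ⅖)) = 23903*(-37934 + (8980*(-1/10004) - ⅖)) = 23903*(-37934 + (-2245/2501 - ⅖)) = 23903*(-37934 - 16227/12505) = 23903*(-474380897/12505) = -276564062951/305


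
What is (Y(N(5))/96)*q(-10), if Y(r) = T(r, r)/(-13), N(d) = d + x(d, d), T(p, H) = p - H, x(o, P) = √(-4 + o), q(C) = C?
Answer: 0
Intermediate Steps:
N(d) = d + √(-4 + d)
Y(r) = 0 (Y(r) = (r - r)/(-13) = 0*(-1/13) = 0)
(Y(N(5))/96)*q(-10) = (0/96)*(-10) = (0*(1/96))*(-10) = 0*(-10) = 0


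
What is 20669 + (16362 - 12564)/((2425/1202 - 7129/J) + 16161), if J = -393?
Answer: 157990508943229/7643752229 ≈ 20669.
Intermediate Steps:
20669 + (16362 - 12564)/((2425/1202 - 7129/J) + 16161) = 20669 + (16362 - 12564)/((2425/1202 - 7129/(-393)) + 16161) = 20669 + 3798/((2425*(1/1202) - 7129*(-1/393)) + 16161) = 20669 + 3798/((2425/1202 + 7129/393) + 16161) = 20669 + 3798/(9522083/472386 + 16161) = 20669 + 3798/(7643752229/472386) = 20669 + 3798*(472386/7643752229) = 20669 + 1794122028/7643752229 = 157990508943229/7643752229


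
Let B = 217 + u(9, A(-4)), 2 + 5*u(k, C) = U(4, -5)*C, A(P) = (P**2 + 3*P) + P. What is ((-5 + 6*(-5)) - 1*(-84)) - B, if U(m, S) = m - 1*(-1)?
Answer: -838/5 ≈ -167.60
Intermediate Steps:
U(m, S) = 1 + m (U(m, S) = m + 1 = 1 + m)
A(P) = P**2 + 4*P
u(k, C) = -2/5 + C (u(k, C) = -2/5 + ((1 + 4)*C)/5 = -2/5 + (5*C)/5 = -2/5 + C)
B = 1083/5 (B = 217 + (-2/5 - 4*(4 - 4)) = 217 + (-2/5 - 4*0) = 217 + (-2/5 + 0) = 217 - 2/5 = 1083/5 ≈ 216.60)
((-5 + 6*(-5)) - 1*(-84)) - B = ((-5 + 6*(-5)) - 1*(-84)) - 1*1083/5 = ((-5 - 30) + 84) - 1083/5 = (-35 + 84) - 1083/5 = 49 - 1083/5 = -838/5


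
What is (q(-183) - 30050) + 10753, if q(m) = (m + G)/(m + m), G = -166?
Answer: -7062353/366 ≈ -19296.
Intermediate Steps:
q(m) = (-166 + m)/(2*m) (q(m) = (m - 166)/(m + m) = (-166 + m)/((2*m)) = (-166 + m)*(1/(2*m)) = (-166 + m)/(2*m))
(q(-183) - 30050) + 10753 = ((½)*(-166 - 183)/(-183) - 30050) + 10753 = ((½)*(-1/183)*(-349) - 30050) + 10753 = (349/366 - 30050) + 10753 = -10997951/366 + 10753 = -7062353/366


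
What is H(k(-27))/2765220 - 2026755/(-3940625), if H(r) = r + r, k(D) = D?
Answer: 37361404449/72644633750 ≈ 0.51430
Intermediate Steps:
H(r) = 2*r
H(k(-27))/2765220 - 2026755/(-3940625) = (2*(-27))/2765220 - 2026755/(-3940625) = -54*1/2765220 - 2026755*(-1/3940625) = -9/460870 + 405351/788125 = 37361404449/72644633750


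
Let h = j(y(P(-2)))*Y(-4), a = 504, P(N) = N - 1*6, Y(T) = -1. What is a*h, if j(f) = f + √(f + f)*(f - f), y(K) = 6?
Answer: -3024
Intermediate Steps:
P(N) = -6 + N (P(N) = N - 6 = -6 + N)
j(f) = f (j(f) = f + √(2*f)*0 = f + (√2*√f)*0 = f + 0 = f)
h = -6 (h = 6*(-1) = -6)
a*h = 504*(-6) = -3024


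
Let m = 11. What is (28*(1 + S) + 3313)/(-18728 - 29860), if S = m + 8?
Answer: -1291/16196 ≈ -0.079711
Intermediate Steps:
S = 19 (S = 11 + 8 = 19)
(28*(1 + S) + 3313)/(-18728 - 29860) = (28*(1 + 19) + 3313)/(-18728 - 29860) = (28*20 + 3313)/(-48588) = (560 + 3313)*(-1/48588) = 3873*(-1/48588) = -1291/16196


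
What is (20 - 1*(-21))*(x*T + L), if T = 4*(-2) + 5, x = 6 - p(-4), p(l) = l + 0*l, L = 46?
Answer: 656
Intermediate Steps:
p(l) = l (p(l) = l + 0 = l)
x = 10 (x = 6 - 1*(-4) = 6 + 4 = 10)
T = -3 (T = -8 + 5 = -3)
(20 - 1*(-21))*(x*T + L) = (20 - 1*(-21))*(10*(-3) + 46) = (20 + 21)*(-30 + 46) = 41*16 = 656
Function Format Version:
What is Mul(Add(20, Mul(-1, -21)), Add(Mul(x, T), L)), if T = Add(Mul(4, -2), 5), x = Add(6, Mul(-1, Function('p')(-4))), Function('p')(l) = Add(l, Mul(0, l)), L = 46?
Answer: 656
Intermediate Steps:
Function('p')(l) = l (Function('p')(l) = Add(l, 0) = l)
x = 10 (x = Add(6, Mul(-1, -4)) = Add(6, 4) = 10)
T = -3 (T = Add(-8, 5) = -3)
Mul(Add(20, Mul(-1, -21)), Add(Mul(x, T), L)) = Mul(Add(20, Mul(-1, -21)), Add(Mul(10, -3), 46)) = Mul(Add(20, 21), Add(-30, 46)) = Mul(41, 16) = 656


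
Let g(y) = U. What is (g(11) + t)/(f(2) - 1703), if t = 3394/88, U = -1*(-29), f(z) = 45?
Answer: -2973/72952 ≈ -0.040753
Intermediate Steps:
U = 29
g(y) = 29
t = 1697/44 (t = 3394*(1/88) = 1697/44 ≈ 38.568)
(g(11) + t)/(f(2) - 1703) = (29 + 1697/44)/(45 - 1703) = (2973/44)/(-1658) = (2973/44)*(-1/1658) = -2973/72952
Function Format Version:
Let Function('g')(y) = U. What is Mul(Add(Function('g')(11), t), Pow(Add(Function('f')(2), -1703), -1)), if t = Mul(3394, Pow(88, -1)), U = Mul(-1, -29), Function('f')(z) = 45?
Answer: Rational(-2973, 72952) ≈ -0.040753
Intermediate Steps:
U = 29
Function('g')(y) = 29
t = Rational(1697, 44) (t = Mul(3394, Rational(1, 88)) = Rational(1697, 44) ≈ 38.568)
Mul(Add(Function('g')(11), t), Pow(Add(Function('f')(2), -1703), -1)) = Mul(Add(29, Rational(1697, 44)), Pow(Add(45, -1703), -1)) = Mul(Rational(2973, 44), Pow(-1658, -1)) = Mul(Rational(2973, 44), Rational(-1, 1658)) = Rational(-2973, 72952)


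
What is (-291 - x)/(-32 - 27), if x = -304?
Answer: -13/59 ≈ -0.22034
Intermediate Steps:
(-291 - x)/(-32 - 27) = (-291 - 1*(-304))/(-32 - 27) = (-291 + 304)/(-59) = 13*(-1/59) = -13/59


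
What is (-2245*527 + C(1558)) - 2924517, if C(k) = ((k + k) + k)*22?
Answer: -4004804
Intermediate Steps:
C(k) = 66*k (C(k) = (2*k + k)*22 = (3*k)*22 = 66*k)
(-2245*527 + C(1558)) - 2924517 = (-2245*527 + 66*1558) - 2924517 = (-1183115 + 102828) - 2924517 = -1080287 - 2924517 = -4004804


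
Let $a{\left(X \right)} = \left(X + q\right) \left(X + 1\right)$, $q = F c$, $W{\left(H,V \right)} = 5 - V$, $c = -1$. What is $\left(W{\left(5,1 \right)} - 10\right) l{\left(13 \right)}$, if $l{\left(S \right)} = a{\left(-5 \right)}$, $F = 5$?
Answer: $-240$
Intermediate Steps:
$q = -5$ ($q = 5 \left(-1\right) = -5$)
$a{\left(X \right)} = \left(1 + X\right) \left(-5 + X\right)$ ($a{\left(X \right)} = \left(X - 5\right) \left(X + 1\right) = \left(-5 + X\right) \left(1 + X\right) = \left(1 + X\right) \left(-5 + X\right)$)
$l{\left(S \right)} = 40$ ($l{\left(S \right)} = -5 + \left(-5\right)^{2} - -20 = -5 + 25 + 20 = 40$)
$\left(W{\left(5,1 \right)} - 10\right) l{\left(13 \right)} = \left(\left(5 - 1\right) - 10\right) 40 = \left(4 - 10\right) 40 = \left(-6\right) 40 = -240$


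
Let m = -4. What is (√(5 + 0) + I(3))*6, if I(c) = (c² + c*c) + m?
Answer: 84 + 6*√5 ≈ 97.416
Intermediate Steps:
I(c) = -4 + 2*c² (I(c) = (c² + c*c) - 4 = (c² + c²) - 4 = 2*c² - 4 = -4 + 2*c²)
(√(5 + 0) + I(3))*6 = (√(5 + 0) + (-4 + 2*3²))*6 = (√5 + (-4 + 2*9))*6 = (√5 + (-4 + 18))*6 = (√5 + 14)*6 = (14 + √5)*6 = 84 + 6*√5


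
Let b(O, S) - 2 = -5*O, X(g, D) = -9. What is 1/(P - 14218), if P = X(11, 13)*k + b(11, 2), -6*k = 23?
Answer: -2/28473 ≈ -7.0242e-5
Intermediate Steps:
k = -23/6 (k = -⅙*23 = -23/6 ≈ -3.8333)
b(O, S) = 2 - 5*O
P = -37/2 (P = -9*(-23/6) + (2 - 5*11) = 69/2 + (2 - 55) = 69/2 - 53 = -37/2 ≈ -18.500)
1/(P - 14218) = 1/(-37/2 - 14218) = 1/(-28473/2) = -2/28473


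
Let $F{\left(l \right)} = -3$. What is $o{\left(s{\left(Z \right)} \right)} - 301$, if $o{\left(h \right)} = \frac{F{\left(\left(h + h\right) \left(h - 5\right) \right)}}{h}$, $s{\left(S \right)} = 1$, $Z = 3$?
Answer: $-304$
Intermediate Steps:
$o{\left(h \right)} = - \frac{3}{h}$
$o{\left(s{\left(Z \right)} \right)} - 301 = - \frac{3}{1} - 301 = \left(-3\right) 1 - 301 = -3 - 301 = -304$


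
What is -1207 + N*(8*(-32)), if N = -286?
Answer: 72009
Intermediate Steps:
-1207 + N*(8*(-32)) = -1207 - 2288*(-32) = -1207 - 286*(-256) = -1207 + 73216 = 72009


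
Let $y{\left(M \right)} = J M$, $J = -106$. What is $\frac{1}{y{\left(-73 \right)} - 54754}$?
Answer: $- \frac{1}{47016} \approx -2.1269 \cdot 10^{-5}$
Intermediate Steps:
$y{\left(M \right)} = - 106 M$
$\frac{1}{y{\left(-73 \right)} - 54754} = \frac{1}{\left(-106\right) \left(-73\right) - 54754} = \frac{1}{7738 - 54754} = \frac{1}{-47016} = - \frac{1}{47016}$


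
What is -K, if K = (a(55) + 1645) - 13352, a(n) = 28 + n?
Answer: 11624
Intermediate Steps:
K = -11624 (K = ((28 + 55) + 1645) - 13352 = (83 + 1645) - 13352 = 1728 - 13352 = -11624)
-K = -1*(-11624) = 11624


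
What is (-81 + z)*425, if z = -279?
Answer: -153000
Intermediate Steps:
(-81 + z)*425 = (-81 - 279)*425 = -360*425 = -153000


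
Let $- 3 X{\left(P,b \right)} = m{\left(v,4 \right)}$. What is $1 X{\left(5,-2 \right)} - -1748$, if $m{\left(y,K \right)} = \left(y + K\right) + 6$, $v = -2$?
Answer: $\frac{5236}{3} \approx 1745.3$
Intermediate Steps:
$m{\left(y,K \right)} = 6 + K + y$ ($m{\left(y,K \right)} = \left(K + y\right) + 6 = 6 + K + y$)
$X{\left(P,b \right)} = - \frac{8}{3}$ ($X{\left(P,b \right)} = - \frac{6 + 4 - 2}{3} = \left(- \frac{1}{3}\right) 8 = - \frac{8}{3}$)
$1 X{\left(5,-2 \right)} - -1748 = 1 \left(- \frac{8}{3}\right) - -1748 = - \frac{8}{3} + 1748 = \frac{5236}{3}$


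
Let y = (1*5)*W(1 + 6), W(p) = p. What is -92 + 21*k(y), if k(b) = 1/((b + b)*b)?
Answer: -32197/350 ≈ -91.991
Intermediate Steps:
y = 35 (y = (1*5)*(1 + 6) = 5*7 = 35)
k(b) = 1/(2*b²) (k(b) = 1/(((2*b))*b) = (1/(2*b))/b = 1/(2*b²))
-92 + 21*k(y) = -92 + 21*((½)/35²) = -92 + 21*((½)*(1/1225)) = -92 + 21*(1/2450) = -92 + 3/350 = -32197/350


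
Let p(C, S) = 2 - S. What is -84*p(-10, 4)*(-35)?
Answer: -5880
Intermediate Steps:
-84*p(-10, 4)*(-35) = -84*(2 - 1*4)*(-35) = -84*(2 - 4)*(-35) = -84*(-2)*(-35) = 168*(-35) = -5880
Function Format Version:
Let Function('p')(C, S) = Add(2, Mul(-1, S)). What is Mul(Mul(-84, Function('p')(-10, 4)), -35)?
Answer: -5880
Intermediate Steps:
Mul(Mul(-84, Function('p')(-10, 4)), -35) = Mul(Mul(-84, Add(2, Mul(-1, 4))), -35) = Mul(Mul(-84, Add(2, -4)), -35) = Mul(Mul(-84, -2), -35) = Mul(168, -35) = -5880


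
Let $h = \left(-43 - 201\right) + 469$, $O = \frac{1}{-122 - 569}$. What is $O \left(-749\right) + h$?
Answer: $\frac{156224}{691} \approx 226.08$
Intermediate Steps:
$O = - \frac{1}{691}$ ($O = \frac{1}{-691} = - \frac{1}{691} \approx -0.0014472$)
$h = 225$ ($h = -244 + 469 = 225$)
$O \left(-749\right) + h = \left(- \frac{1}{691}\right) \left(-749\right) + 225 = \frac{749}{691} + 225 = \frac{156224}{691}$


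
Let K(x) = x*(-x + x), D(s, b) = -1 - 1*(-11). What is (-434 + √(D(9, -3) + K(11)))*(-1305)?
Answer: 566370 - 1305*√10 ≈ 5.6224e+5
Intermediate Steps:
D(s, b) = 10 (D(s, b) = -1 + 11 = 10)
K(x) = 0 (K(x) = x*0 = 0)
(-434 + √(D(9, -3) + K(11)))*(-1305) = (-434 + √(10 + 0))*(-1305) = (-434 + √10)*(-1305) = 566370 - 1305*√10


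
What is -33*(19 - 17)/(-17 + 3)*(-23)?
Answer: -759/7 ≈ -108.43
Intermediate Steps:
-33*(19 - 17)/(-17 + 3)*(-23) = -66/(-14)*(-23) = -66*(-1)/14*(-23) = -33*(-⅐)*(-23) = (33/7)*(-23) = -759/7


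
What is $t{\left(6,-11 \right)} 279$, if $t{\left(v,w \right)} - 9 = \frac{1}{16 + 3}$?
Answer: $\frac{47988}{19} \approx 2525.7$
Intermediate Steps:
$t{\left(v,w \right)} = \frac{172}{19}$ ($t{\left(v,w \right)} = 9 + \frac{1}{16 + 3} = 9 + \frac{1}{19} = \frac{172}{19}$)
$t{\left(6,-11 \right)} 279 = \frac{172}{19} \cdot 279 = \frac{47988}{19}$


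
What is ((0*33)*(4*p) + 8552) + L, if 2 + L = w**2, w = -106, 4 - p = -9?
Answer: 19786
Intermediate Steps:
p = 13 (p = 4 - 1*(-9) = 4 + 9 = 13)
L = 11234 (L = -2 + (-106)**2 = -2 + 11236 = 11234)
((0*33)*(4*p) + 8552) + L = ((0*33)*(4*13) + 8552) + 11234 = (0*52 + 8552) + 11234 = (0 + 8552) + 11234 = 8552 + 11234 = 19786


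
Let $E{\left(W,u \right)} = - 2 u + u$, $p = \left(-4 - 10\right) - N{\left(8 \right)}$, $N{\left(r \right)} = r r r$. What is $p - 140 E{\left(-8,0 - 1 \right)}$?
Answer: $-666$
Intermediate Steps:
$N{\left(r \right)} = r^{3}$ ($N{\left(r \right)} = r^{2} r = r^{3}$)
$p = -526$ ($p = \left(-4 - 10\right) - 8^{3} = \left(-4 - 10\right) - 512 = -14 - 512 = -526$)
$E{\left(W,u \right)} = - u$
$p - 140 E{\left(-8,0 - 1 \right)} = -526 - 140 \left(- (0 - 1)\right) = -526 - 140 \left(\left(-1\right) \left(-1\right)\right) = -526 - 140 = -666$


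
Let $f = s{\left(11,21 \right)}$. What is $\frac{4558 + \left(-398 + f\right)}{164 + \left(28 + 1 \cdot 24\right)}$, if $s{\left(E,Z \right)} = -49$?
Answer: $\frac{4111}{216} \approx 19.032$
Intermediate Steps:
$f = -49$
$\frac{4558 + \left(-398 + f\right)}{164 + \left(28 + 1 \cdot 24\right)} = \frac{4558 - 447}{164 + \left(28 + 1 \cdot 24\right)} = \frac{4558 - 447}{164 + \left(28 + 24\right)} = \frac{4111}{164 + 52} = \frac{4111}{216}$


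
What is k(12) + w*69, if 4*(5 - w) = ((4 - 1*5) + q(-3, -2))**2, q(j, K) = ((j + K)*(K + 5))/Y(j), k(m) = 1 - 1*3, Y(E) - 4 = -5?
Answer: -3038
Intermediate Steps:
Y(E) = -1 (Y(E) = 4 - 5 = -1)
k(m) = -2 (k(m) = 1 - 3 = -2)
q(j, K) = -(5 + K)*(K + j) (q(j, K) = ((j + K)*(K + 5))/(-1) = ((K + j)*(5 + K))*(-1) = ((5 + K)*(K + j))*(-1) = -(5 + K)*(K + j))
w = -44 (w = 5 - ((4 - 1*5) + (-1*(-2)**2 - 5*(-2) - 5*(-3) - 1*(-2)*(-3)))**2/4 = 5 - ((4 - 5) + (-1*4 + 10 + 15 - 6))**2/4 = 5 - (-1 + (-4 + 10 + 15 - 6))**2/4 = 5 - (-1 + 15)**2/4 = 5 - 1/4*14**2 = 5 - 1/4*196 = 5 - 49 = -44)
k(12) + w*69 = -2 - 44*69 = -2 - 3036 = -3038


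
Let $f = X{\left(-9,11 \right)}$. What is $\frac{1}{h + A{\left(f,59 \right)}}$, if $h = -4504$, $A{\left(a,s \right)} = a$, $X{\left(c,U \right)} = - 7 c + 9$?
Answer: $- \frac{1}{4432} \approx -0.00022563$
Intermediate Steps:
$X{\left(c,U \right)} = 9 - 7 c$
$f = 72$ ($f = 9 - -63 = 9 + 63 = 72$)
$\frac{1}{h + A{\left(f,59 \right)}} = \frac{1}{-4504 + 72} = \frac{1}{-4432} = - \frac{1}{4432}$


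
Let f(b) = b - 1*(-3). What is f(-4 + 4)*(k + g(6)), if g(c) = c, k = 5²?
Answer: 93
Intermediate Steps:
f(b) = 3 + b (f(b) = b + 3 = 3 + b)
k = 25
f(-4 + 4)*(k + g(6)) = (3 + (-4 + 4))*(25 + 6) = (3 + 0)*31 = 3*31 = 93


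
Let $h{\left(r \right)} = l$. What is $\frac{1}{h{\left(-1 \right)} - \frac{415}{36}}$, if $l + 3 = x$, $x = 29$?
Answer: $\frac{36}{521} \approx 0.069098$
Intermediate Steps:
$l = 26$ ($l = -3 + 29 = 26$)
$h{\left(r \right)} = 26$
$\frac{1}{h{\left(-1 \right)} - \frac{415}{36}} = \frac{1}{26 - \frac{415}{36}} = \frac{1}{\frac{521}{36}} = \frac{36}{521}$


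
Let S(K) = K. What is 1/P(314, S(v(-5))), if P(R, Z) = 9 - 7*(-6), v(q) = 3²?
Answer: 1/51 ≈ 0.019608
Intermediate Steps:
v(q) = 9
P(R, Z) = 51 (P(R, Z) = 9 + 42 = 51)
1/P(314, S(v(-5))) = 1/51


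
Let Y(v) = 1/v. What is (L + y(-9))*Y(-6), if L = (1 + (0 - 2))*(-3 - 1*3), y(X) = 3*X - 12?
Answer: 11/2 ≈ 5.5000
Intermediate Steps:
y(X) = -12 + 3*X
L = 6 (L = (1 - 2)*(-3 - 3) = -1*(-6) = 6)
(L + y(-9))*Y(-6) = (6 + (-12 + 3*(-9)))/(-6) = (6 + (-12 - 27))*(-⅙) = (6 - 39)*(-⅙) = -33*(-⅙) = 11/2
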